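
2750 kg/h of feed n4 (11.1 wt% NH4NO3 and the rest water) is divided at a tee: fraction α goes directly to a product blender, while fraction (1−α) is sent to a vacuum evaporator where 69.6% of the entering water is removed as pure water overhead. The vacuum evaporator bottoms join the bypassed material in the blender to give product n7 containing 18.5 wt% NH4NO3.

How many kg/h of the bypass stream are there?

972.2 kg/h

All 2750×0.111 = 305.25 kg/h of NH4NO3 reaches n7, so n7 = 305.25/0.185 = 1650 kg/h and vapour = 1100 kg/h.
The evaporator receives (1−α)·2750 of feed at 0.889 water and removes 0.696 of that water:
0.696×0.889×(1−α)×2750 = 1100
(1−α) = 1100/1701.5 = 0.6465;  α = 0.3535.
Bypass flow = 0.3535×2750 = 972.2 kg/h.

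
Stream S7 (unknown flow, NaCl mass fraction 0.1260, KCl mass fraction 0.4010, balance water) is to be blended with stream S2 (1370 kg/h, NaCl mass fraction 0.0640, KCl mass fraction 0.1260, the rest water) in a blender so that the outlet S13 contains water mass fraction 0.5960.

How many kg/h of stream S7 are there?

2384 kg/h

Let S7 be the unknown flow. Total out = 1370 + S7.
water balance: 1109.7 + 0.473·S7 = 0.596·(1370 + S7)
(0.473 − 0.596)·S7 = 0.596×1370 − 1109.7 = -293.18
S7 = -293.18 / -0.123 = 2383.6 kg/h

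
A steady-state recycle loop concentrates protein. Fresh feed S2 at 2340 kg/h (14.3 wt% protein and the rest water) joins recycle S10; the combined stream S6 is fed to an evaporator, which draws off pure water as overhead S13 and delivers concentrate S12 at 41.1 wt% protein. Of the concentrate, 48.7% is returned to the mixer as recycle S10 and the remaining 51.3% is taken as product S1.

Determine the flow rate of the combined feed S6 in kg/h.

Overall protein balance (none leaves overhead): protein in fresh feed = protein in product, i.e. 2340×0.143 = (1−0.487)·S12·0.411.
S12 = 334.62/(0.411×0.513) = 1587.1 kg/h.
Recycle S10 = 0.487×1587.1 = 772.9 kg/h.
Combined feed S6 = 2340 + 772.9 = 3112.9 kg/h.

3113 kg/h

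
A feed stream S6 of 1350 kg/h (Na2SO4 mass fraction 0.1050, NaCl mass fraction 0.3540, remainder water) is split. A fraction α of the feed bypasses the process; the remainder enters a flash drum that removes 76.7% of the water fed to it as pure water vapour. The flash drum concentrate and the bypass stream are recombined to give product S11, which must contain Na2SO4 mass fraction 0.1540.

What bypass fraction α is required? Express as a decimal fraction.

0.233

All 1350×0.105 = 141.75 kg/h of Na2SO4 reaches S11, so S11 = 141.75/0.154 = 920.45 kg/h and vapour = 429.55 kg/h.
The evaporator receives (1−α)·1350 of feed at 0.541 water and removes 0.767 of that water:
0.767×0.541×(1−α)×1350 = 429.55
(1−α) = 429.55/560.18 = 0.7668;  α = 0.2332.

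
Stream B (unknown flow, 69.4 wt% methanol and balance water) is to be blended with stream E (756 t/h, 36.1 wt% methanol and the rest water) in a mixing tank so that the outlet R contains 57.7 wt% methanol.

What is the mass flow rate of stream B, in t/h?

Let B be the unknown flow. Total out = 756 + B.
methanol balance: 272.92 + 0.694·B = 0.577·(756 + B)
(0.694 − 0.577)·B = 0.577×756 − 272.92 = 163.3
B = 163.3 / 0.117 = 1395.7 t/h

1396 t/h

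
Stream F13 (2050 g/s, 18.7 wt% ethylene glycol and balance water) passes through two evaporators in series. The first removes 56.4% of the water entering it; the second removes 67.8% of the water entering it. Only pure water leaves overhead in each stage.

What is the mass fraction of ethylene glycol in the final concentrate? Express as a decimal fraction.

0.6210

water in feed = 2050×0.813 = 1666.6 g/s.
After stage 1: water left = (1−0.564)×1666.6 = 726.66; stream total = 1110 g/s.
After stage 2: water left = (1−0.678)×726.66 = 233.98; final concentrate = 617.33 g/s.
ethylene glycol fraction = 383.35/617.33 = 0.6210.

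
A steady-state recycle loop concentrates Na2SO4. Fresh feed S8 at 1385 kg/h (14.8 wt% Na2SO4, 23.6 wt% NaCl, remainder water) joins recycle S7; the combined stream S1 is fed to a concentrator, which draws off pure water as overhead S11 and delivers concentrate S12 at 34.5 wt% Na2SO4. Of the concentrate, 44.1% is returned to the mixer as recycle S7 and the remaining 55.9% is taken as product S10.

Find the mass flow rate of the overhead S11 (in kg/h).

790.9 kg/h

Overall Na2SO4 balance (none leaves overhead): Na2SO4 in fresh feed = Na2SO4 in product, i.e. 1385×0.148 = (1−0.441)·S12·0.345.
S12 = 204.98/(0.345×0.559) = 1062.9 kg/h.
Recycle S7 = 0.441×1062.9 = 468.73 kg/h.
Combined feed S1 = 1385 + 468.73 = 1853.7 kg/h.
Overhead S11 = S1 − S12 = 1853.7 − 1062.9 = 790.86 kg/h.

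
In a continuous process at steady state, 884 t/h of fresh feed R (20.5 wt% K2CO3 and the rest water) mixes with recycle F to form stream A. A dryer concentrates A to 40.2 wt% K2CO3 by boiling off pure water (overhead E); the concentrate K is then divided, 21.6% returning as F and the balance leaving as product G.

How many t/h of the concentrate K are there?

575 t/h

Overall K2CO3 balance (none leaves overhead): K2CO3 in fresh feed = K2CO3 in product, i.e. 884×0.205 = (1−0.216)·K·0.402.
K = 181.22/(0.402×0.784) = 574.99 t/h.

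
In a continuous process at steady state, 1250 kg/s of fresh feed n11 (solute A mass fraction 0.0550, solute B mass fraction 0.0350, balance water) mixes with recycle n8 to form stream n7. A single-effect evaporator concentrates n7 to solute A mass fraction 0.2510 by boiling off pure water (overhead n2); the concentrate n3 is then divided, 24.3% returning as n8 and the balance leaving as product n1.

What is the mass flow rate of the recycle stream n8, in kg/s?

87.92 kg/s

Overall solute A balance (none leaves overhead): solute A in fresh feed = solute A in product, i.e. 1250×0.055 = (1−0.243)·n3·0.251.
n3 = 68.75/(0.251×0.757) = 361.83 kg/s.
Recycle n8 = 0.243×361.83 = 87.924 kg/s.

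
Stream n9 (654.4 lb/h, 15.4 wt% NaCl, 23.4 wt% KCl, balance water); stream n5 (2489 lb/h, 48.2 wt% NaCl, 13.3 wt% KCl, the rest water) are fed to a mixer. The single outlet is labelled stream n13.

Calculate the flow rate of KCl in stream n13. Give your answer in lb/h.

484.2 lb/h

KCl out = KCl in = 654.4×0.234 + 2489×0.133 = 484.17 lb/h.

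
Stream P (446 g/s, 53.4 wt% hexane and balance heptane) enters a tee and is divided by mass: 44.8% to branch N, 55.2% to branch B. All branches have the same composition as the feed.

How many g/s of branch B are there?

246.2 g/s

Branch B flow = 0.552×446 = 246.19 g/s.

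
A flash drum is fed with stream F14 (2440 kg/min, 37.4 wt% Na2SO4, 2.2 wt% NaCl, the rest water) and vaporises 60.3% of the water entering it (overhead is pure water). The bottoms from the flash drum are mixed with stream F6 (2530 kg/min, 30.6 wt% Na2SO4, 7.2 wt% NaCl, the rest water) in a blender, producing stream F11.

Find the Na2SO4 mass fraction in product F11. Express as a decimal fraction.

Vapour removed = 0.603×0.604×2440 = 888.68 kg/min; concentrate = 1551.3 kg/min.
Na2SO4 reaching the mixer = 912.56 (from concentrate) + 2530×0.306 = 1686.7 kg/min.
Product flow = 1551.3 + 2530 = 4081.3 kg/min; Na2SO4 fraction = 0.413.

0.413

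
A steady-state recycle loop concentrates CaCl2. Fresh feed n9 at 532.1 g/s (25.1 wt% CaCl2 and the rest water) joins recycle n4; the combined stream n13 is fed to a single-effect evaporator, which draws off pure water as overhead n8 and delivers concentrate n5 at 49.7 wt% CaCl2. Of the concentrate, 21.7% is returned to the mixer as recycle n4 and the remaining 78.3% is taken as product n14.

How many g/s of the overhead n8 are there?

263.4 g/s

Overall CaCl2 balance (none leaves overhead): CaCl2 in fresh feed = CaCl2 in product, i.e. 532.1×0.251 = (1−0.217)·n5·0.497.
n5 = 133.56/(0.497×0.783) = 343.2 g/s.
Recycle n4 = 0.217×343.2 = 74.475 g/s.
Combined feed n13 = 532.1 + 74.475 = 606.57 g/s.
Overhead n8 = n13 − n5 = 606.57 − 343.2 = 263.37 g/s.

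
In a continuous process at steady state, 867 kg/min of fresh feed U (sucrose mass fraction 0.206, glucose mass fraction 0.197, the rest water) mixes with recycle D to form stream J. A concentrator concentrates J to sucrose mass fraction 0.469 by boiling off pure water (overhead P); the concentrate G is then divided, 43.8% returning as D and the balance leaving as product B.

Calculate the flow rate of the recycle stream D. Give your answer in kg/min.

Overall sucrose balance (none leaves overhead): sucrose in fresh feed = sucrose in product, i.e. 867×0.206 = (1−0.438)·G·0.469.
G = 178.6/(0.469×0.562) = 677.61 kg/min.
Recycle D = 0.438×677.61 = 296.79 kg/min.

296.8 kg/min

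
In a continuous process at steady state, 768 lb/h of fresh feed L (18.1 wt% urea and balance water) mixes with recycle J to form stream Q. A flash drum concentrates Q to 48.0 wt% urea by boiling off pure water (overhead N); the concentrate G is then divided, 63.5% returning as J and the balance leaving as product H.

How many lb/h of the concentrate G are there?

Overall urea balance (none leaves overhead): urea in fresh feed = urea in product, i.e. 768×0.181 = (1−0.635)·G·0.480.
G = 139.01/(0.480×0.365) = 793.42 lb/h.

793.4 lb/h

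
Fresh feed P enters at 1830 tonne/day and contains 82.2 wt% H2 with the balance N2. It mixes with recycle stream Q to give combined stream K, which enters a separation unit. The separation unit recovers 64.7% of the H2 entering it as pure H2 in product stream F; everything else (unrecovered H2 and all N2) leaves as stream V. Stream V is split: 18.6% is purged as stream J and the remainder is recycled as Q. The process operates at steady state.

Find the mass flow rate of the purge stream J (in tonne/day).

N2 enters only via P and leaves only via the purge: 1830×0.178 = 0.186×(N2 in V), and the separation unit passes all N2, so N2 in K = N2 in V = 1751.3 tonne/day.
H2 in K: m_A = 1830×0.822 + (1−0.186)·(1−0.647)·m_A, so m_A = 1504.3/0.7127 = 2110.8 tonne/day.
V = (1−0.647)×2110.8 + 1751.3 = 2496.4 tonne/day.
Purge J = 0.186×2496.4 = 464.33 tonne/day.

464.3 tonne/day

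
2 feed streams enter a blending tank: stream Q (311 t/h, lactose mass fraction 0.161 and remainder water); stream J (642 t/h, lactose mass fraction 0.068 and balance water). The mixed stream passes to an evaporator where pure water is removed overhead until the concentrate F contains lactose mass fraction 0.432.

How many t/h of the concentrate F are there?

lactose entering = 311×0.161 + 642×0.068 = 93.727 t/h.
All lactose reports to F, so F = 93.727/0.432 = 216.96 t/h.

217 t/h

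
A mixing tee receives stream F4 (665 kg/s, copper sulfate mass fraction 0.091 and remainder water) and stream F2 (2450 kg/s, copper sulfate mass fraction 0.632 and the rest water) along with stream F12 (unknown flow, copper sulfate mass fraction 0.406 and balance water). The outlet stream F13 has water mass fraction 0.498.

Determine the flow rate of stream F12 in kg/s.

Let F12 be the unknown flow. Total out = 3115 + F12.
water balance: 1506.1 + 0.594·F12 = 0.498·(3115 + F12)
(0.594 − 0.498)·F12 = 0.498×3115 − 1506.1 = 45.185
F12 = 45.185 / 0.096 = 470.68 kg/s

470.7 kg/s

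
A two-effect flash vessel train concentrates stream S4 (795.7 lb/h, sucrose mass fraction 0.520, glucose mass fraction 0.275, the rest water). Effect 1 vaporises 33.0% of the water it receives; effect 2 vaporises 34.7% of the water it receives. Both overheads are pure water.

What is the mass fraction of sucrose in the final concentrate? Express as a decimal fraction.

0.588

water in feed = 795.7×0.205 = 163.12 lb/h.
After stage 1: water left = (1−0.330)×163.12 = 109.29; stream total = 741.87 lb/h.
After stage 2: water left = (1−0.347)×109.29 = 71.366; final concentrate = 703.95 lb/h.
sucrose fraction = 413.76/703.95 = 0.588.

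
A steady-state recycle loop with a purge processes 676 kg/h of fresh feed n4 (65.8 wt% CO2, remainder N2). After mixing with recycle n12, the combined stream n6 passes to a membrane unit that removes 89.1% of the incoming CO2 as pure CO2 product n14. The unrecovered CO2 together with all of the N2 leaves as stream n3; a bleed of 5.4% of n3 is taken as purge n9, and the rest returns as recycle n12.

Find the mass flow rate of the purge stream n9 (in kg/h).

N2 enters only via n4 and leaves only via the purge: 676×0.342 = 0.054×(N2 in n3), and the membrane unit passes all N2, so N2 in n6 = N2 in n3 = 4281.3 kg/h.
CO2 in n6: m_A = 676×0.658 + (1−0.054)·(1−0.891)·m_A, so m_A = 444.81/0.8969 = 495.95 kg/h.
n3 = (1−0.891)×495.95 + 4281.3 = 4335.4 kg/h.
Purge n9 = 0.054×4335.4 = 234.11 kg/h.

234.1 kg/h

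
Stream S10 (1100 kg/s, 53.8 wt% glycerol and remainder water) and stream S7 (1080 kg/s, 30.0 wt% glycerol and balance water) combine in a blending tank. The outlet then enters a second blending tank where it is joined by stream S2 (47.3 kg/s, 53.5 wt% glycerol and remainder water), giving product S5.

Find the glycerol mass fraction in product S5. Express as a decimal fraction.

0.4225

Overall, product flow = 2227.3 kg/s.
glycerol in = 1100×0.538 + 1080×0.300 + 47.3×0.535 = 941.11 kg/s.
glycerol fraction in S5 = 0.4225.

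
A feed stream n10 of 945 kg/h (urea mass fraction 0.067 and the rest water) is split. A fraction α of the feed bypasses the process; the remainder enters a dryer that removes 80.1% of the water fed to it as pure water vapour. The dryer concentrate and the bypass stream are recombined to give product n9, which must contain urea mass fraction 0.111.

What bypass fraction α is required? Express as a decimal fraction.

0.470

All 945×0.067 = 63.315 kg/h of urea reaches n9, so n9 = 63.315/0.111 = 570.41 kg/h and vapour = 374.59 kg/h.
The evaporator receives (1−α)·945 of feed at 0.933 water and removes 0.801 of that water:
0.801×0.933×(1−α)×945 = 374.59
(1−α) = 374.59/706.23 = 0.5304;  α = 0.4696.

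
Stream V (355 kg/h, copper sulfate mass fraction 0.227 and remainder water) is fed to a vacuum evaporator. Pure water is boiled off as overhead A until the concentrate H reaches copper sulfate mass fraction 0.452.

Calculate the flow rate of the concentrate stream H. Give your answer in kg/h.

178.3 kg/h

copper sulfate is conserved: 355×0.227 = 80.585 kg/h all reports to the concentrate.
Concentrate = 80.585/(target fraction) = 178.29 kg/h.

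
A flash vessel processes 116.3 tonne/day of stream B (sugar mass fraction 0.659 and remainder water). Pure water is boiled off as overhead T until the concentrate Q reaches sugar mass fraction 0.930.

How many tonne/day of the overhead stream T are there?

33.89 tonne/day

sugar is conserved: 116.3×0.659 = 76.642 tonne/day all reports to the concentrate.
Concentrate = 76.642/(target fraction) = 82.41 tonne/day.
Overhead = 116.3 − 82.41 = 33.89 tonne/day.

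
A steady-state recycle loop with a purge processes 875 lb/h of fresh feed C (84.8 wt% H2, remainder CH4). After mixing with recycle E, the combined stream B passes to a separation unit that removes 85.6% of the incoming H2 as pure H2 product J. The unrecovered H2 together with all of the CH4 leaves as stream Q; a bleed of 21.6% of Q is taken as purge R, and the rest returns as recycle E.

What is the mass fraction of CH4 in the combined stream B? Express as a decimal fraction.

0.4240

CH4 enters only via C and leaves only via the purge: 875×0.152 = 0.216×(CH4 in Q), and the separation unit passes all CH4, so CH4 in B = CH4 in Q = 615.74 lb/h.
H2 in B: m_A = 875×0.848 + (1−0.216)·(1−0.856)·m_A, so m_A = 742/0.8871 = 836.43 lb/h.
B = 836.43 + 615.74 = 1452.2 lb/h.
CH4 fraction in B = 615.74/1452.2 = 0.4240.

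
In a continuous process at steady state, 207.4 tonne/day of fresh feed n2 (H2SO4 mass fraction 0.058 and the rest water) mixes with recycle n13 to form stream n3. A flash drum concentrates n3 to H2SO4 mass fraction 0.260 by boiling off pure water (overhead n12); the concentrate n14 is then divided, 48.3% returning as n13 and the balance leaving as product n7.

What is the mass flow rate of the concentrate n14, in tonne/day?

Overall H2SO4 balance (none leaves overhead): H2SO4 in fresh feed = H2SO4 in product, i.e. 207.4×0.058 = (1−0.483)·n14·0.260.
n14 = 12.029/(0.260×0.517) = 89.49 tonne/day.

89.49 tonne/day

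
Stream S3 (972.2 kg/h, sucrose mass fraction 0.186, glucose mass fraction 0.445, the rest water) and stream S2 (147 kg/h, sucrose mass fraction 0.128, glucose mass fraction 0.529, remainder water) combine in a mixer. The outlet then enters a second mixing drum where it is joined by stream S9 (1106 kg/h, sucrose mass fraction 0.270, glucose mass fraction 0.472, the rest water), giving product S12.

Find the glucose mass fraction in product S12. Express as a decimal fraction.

0.464

Overall, product flow = 2225.2 kg/h.
glucose in = 972.2×0.445 + 147×0.529 + 1106×0.472 = 1032.4 kg/h.
glucose fraction in S12 = 0.464.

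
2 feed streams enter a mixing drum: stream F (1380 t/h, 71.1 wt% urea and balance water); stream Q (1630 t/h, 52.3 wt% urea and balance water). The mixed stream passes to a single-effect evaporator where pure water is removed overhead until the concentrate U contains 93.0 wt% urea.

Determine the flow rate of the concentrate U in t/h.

urea entering = 1380×0.711 + 1630×0.523 = 1833.7 t/h.
All urea reports to U, so U = 1833.7/0.930 = 1971.7 t/h.

1972 t/h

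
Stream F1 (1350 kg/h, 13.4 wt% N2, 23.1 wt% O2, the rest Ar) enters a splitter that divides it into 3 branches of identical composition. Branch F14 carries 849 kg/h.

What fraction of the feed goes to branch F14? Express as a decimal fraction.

0.629

Fraction to F14 = 849/1350 = 0.6289.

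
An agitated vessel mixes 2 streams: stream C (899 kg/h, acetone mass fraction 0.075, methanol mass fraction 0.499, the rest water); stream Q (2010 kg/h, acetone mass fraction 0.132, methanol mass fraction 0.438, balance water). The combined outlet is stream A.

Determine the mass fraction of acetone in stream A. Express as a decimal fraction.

Total flow out = 899 + 2010 = 2909 kg/h.
acetone in = 899×0.075 + 2010×0.132 = 332.75 kg/h.
acetone mass fraction in A = 332.75/2909 = 0.114.

0.114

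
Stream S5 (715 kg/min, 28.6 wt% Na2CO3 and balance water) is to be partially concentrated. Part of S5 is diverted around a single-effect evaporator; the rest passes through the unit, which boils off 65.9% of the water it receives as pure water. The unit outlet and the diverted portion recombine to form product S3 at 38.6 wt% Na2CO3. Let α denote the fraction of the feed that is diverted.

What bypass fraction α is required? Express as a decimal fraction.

0.449

All 715×0.286 = 204.49 kg/min of Na2CO3 reaches S3, so S3 = 204.49/0.386 = 529.77 kg/min and vapour = 185.23 kg/min.
The evaporator receives (1−α)·715 of feed at 0.714 water and removes 0.659 of that water:
0.659×0.714×(1−α)×715 = 185.23
(1−α) = 185.23/336.43 = 0.5506;  α = 0.4494.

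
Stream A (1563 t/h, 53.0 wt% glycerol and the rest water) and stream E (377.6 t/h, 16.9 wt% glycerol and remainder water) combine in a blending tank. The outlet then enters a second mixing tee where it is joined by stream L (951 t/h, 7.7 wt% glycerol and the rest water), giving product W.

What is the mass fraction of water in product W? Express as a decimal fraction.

0.666

Overall, product flow = 2891.6 t/h.
water in = 1563×0.470 + 377.6×0.831 + 951×0.923 = 1926.2 t/h.
water fraction in W = 0.666.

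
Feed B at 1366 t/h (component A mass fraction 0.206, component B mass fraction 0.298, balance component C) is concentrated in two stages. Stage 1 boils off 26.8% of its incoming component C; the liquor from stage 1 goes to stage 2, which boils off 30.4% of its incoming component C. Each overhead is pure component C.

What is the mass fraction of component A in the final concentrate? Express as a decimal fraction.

component C in feed = 1366×0.496 = 677.54 t/h.
After stage 1: component C left = (1−0.268)×677.54 = 495.96; stream total = 1184.4 t/h.
After stage 2: component C left = (1−0.304)×495.96 = 345.19; final concentrate = 1033.6 t/h.
component A fraction = 281.4/1033.6 = 0.272.

0.272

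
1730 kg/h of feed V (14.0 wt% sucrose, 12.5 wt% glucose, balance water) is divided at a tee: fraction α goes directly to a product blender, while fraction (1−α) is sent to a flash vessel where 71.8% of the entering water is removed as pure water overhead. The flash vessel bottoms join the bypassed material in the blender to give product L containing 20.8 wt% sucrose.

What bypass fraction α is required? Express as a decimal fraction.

0.381

All 1730×0.140 = 242.2 kg/h of sucrose reaches L, so L = 242.2/0.208 = 1164.4 kg/h and vapour = 565.58 kg/h.
The evaporator receives (1−α)·1730 of feed at 0.735 water and removes 0.718 of that water:
0.718×0.735×(1−α)×1730 = 565.58
(1−α) = 565.58/912.97 = 0.6195;  α = 0.3805.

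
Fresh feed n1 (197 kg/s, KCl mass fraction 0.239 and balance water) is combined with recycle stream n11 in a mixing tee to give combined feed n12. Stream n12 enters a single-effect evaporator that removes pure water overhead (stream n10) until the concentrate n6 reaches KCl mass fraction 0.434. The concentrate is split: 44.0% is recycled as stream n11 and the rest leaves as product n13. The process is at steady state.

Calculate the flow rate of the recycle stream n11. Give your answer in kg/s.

Overall KCl balance (none leaves overhead): KCl in fresh feed = KCl in product, i.e. 197×0.239 = (1−0.440)·n6·0.434.
n6 = 47.083/(0.434×0.560) = 193.73 kg/s.
Recycle n11 = 0.440×193.73 = 85.239 kg/s.

85.24 kg/s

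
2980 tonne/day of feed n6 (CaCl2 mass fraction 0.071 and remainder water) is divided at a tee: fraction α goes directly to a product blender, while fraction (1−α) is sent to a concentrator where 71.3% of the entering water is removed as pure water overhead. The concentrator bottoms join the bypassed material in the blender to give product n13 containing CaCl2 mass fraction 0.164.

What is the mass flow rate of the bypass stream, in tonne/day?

428.8 tonne/day

All 2980×0.071 = 211.58 tonne/day of CaCl2 reaches n13, so n13 = 211.58/0.164 = 1290.1 tonne/day and vapour = 1689.9 tonne/day.
The evaporator receives (1−α)·2980 of feed at 0.929 water and removes 0.713 of that water:
0.713×0.929×(1−α)×2980 = 1689.9
(1−α) = 1689.9/1973.9 = 0.8561;  α = 0.1439.
Bypass flow = 0.1439×2980 = 428.77 tonne/day.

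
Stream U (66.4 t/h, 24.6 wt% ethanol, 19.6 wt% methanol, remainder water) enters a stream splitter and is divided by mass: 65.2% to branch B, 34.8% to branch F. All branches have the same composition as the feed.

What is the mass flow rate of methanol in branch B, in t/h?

8.485 t/h

Branch B total = 0.652×66.4 = 43.293 t/h.
methanol in B = 0.196×43.293 = 8.4854 t/h.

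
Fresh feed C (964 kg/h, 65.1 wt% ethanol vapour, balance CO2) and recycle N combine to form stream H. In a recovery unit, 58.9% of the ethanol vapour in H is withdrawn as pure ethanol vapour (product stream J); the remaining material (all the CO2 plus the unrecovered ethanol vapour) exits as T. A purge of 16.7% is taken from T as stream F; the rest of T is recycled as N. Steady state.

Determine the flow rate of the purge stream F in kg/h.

401.9 kg/h

CO2 enters only via C and leaves only via the purge: 964×0.349 = 0.167×(CO2 in T), and the recovery unit passes all CO2, so CO2 in H = CO2 in T = 2014.6 kg/h.
ethanol vapour in H: m_A = 964×0.651 + (1−0.167)·(1−0.589)·m_A, so m_A = 627.56/0.6576 = 954.27 kg/h.
T = (1−0.589)×954.27 + 2014.6 = 2406.8 kg/h.
Purge F = 0.167×2406.8 = 401.93 kg/h.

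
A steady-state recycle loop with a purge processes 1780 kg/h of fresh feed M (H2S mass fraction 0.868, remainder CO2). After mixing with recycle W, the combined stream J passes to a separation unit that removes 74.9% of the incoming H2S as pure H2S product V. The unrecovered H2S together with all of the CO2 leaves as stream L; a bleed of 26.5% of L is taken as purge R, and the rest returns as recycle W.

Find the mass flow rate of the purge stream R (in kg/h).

CO2 enters only via M and leaves only via the purge: 1780×0.132 = 0.265×(CO2 in L), and the separation unit passes all CO2, so CO2 in J = CO2 in L = 886.64 kg/h.
H2S in J: m_A = 1780×0.868 + (1−0.265)·(1−0.749)·m_A, so m_A = 1545/0.8155 = 1894.6 kg/h.
L = (1−0.749)×1894.6 + 886.64 = 1362.2 kg/h.
Purge R = 0.265×1362.2 = 360.98 kg/h.

361 kg/h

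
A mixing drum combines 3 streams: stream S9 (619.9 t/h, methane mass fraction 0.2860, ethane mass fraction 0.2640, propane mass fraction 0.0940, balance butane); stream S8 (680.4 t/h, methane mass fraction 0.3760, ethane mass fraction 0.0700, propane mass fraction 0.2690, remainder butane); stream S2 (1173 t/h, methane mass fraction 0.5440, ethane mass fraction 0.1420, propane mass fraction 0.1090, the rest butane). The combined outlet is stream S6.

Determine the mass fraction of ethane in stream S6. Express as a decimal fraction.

Total flow out = 619.9 + 680.4 + 1173 = 2473.3 t/h.
ethane in = 619.9×0.264 + 680.4×0.070 + 1173×0.142 = 377.85 t/h.
ethane mass fraction in S6 = 377.85/2473.3 = 0.1528.

0.1528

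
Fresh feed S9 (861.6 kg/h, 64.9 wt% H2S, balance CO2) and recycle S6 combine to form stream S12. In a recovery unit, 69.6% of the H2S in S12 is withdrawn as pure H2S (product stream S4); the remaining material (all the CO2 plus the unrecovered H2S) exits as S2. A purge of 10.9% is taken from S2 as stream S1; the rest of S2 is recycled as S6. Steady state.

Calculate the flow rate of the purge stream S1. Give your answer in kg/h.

327.8 kg/h

CO2 enters only via S9 and leaves only via the purge: 861.6×0.351 = 0.109×(CO2 in S2), and the recovery unit passes all CO2, so CO2 in S12 = CO2 in S2 = 2774.5 kg/h.
H2S in S12: m_A = 861.6×0.649 + (1−0.109)·(1−0.696)·m_A, so m_A = 559.18/0.7291 = 766.91 kg/h.
S2 = (1−0.696)×766.91 + 2774.5 = 3007.6 kg/h.
Purge S1 = 0.109×3007.6 = 327.83 kg/h.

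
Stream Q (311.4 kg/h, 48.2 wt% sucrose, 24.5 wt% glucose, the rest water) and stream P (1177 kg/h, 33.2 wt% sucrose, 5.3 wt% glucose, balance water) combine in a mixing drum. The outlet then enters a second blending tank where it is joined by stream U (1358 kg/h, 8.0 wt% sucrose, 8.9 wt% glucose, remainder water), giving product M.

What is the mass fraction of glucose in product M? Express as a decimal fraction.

0.091

Overall, product flow = 2846.4 kg/h.
glucose in = 311.4×0.245 + 1177×0.053 + 1358×0.089 = 259.54 kg/h.
glucose fraction in M = 0.091.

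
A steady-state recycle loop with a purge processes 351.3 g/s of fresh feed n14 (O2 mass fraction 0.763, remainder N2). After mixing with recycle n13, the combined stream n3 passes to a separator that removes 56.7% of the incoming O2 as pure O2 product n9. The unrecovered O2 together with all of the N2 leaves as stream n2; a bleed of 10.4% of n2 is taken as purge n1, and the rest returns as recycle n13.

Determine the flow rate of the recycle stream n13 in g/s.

887.2 g/s

N2 enters only via n14 and leaves only via the purge: 351.3×0.237 = 0.104×(N2 in n2), and the separator passes all N2, so N2 in n3 = N2 in n2 = 800.56 g/s.
O2 in n3: m_A = 351.3×0.763 + (1−0.104)·(1−0.567)·m_A, so m_A = 268.04/0.6120 = 437.95 g/s.
n2 = (1−0.567)×437.95 + 800.56 = 990.19 g/s.
Recycle n13 = (1−0.104)×990.19 = 887.21 g/s.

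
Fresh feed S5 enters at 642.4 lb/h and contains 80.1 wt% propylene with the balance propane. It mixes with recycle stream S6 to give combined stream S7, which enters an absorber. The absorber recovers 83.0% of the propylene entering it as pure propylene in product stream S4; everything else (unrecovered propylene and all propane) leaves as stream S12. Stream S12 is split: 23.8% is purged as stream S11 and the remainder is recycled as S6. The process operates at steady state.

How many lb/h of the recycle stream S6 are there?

propane enters only via S5 and leaves only via the purge: 642.4×0.199 = 0.238×(propane in S12), and the absorber passes all propane, so propane in S7 = propane in S12 = 537.13 lb/h.
propylene in S7: m_A = 642.4×0.801 + (1−0.238)·(1−0.830)·m_A, so m_A = 514.56/0.8705 = 591.14 lb/h.
S12 = (1−0.830)×591.14 + 537.13 = 637.63 lb/h.
Recycle S6 = (1−0.238)×637.63 = 485.87 lb/h.

485.9 lb/h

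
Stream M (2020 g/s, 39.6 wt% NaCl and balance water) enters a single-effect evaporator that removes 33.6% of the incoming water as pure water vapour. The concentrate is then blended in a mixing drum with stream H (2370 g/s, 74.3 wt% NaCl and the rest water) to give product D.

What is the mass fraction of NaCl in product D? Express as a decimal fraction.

0.643

Vapour removed = 0.336×0.604×2020 = 409.95 g/s; concentrate = 1610.1 g/s.
NaCl reaching the mixer = 799.92 (from concentrate) + 2370×0.743 = 2560.8 g/s.
Product flow = 1610.1 + 2370 = 3980.1 g/s; NaCl fraction = 0.643.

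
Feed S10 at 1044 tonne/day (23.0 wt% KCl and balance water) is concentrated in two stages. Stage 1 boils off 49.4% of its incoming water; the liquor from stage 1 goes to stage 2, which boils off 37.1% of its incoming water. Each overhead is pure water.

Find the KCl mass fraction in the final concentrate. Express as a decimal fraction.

0.4841

water in feed = 1044×0.770 = 803.88 tonne/day.
After stage 1: water left = (1−0.494)×803.88 = 406.76; stream total = 646.88 tonne/day.
After stage 2: water left = (1−0.371)×406.76 = 255.85; final concentrate = 495.97 tonne/day.
KCl fraction = 240.12/495.97 = 0.4841.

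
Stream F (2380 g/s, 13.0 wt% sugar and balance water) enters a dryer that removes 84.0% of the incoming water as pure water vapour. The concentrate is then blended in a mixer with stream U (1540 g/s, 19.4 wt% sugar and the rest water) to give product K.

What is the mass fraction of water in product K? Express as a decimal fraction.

0.721

Vapour removed = 0.840×0.870×2380 = 1739.3 g/s; concentrate = 640.7 g/s.
water reaching the mixer = 331.3 (from concentrate) + 1540×0.806 = 1572.5 g/s.
Product flow = 640.7 + 1540 = 2180.7 g/s; water fraction = 0.721.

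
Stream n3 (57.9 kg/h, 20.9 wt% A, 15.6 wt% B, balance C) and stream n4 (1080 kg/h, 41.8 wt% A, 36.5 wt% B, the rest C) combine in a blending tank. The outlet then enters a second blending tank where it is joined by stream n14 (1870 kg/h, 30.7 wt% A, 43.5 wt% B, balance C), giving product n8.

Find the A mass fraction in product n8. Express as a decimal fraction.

0.345

Overall, product flow = 3007.9 kg/h.
A in = 57.9×0.209 + 1080×0.418 + 1870×0.307 = 1037.6 kg/h.
A fraction in n8 = 0.345.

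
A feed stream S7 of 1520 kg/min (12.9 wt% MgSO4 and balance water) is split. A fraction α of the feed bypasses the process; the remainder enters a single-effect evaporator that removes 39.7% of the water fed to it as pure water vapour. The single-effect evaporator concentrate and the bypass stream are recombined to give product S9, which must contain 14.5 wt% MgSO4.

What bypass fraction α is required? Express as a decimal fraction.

0.681

All 1520×0.129 = 196.08 kg/min of MgSO4 reaches S9, so S9 = 196.08/0.145 = 1352.3 kg/min and vapour = 167.72 kg/min.
The evaporator receives (1−α)·1520 of feed at 0.871 water and removes 0.397 of that water:
0.397×0.871×(1−α)×1520 = 167.72
(1−α) = 167.72/525.6 = 0.3191;  α = 0.6809.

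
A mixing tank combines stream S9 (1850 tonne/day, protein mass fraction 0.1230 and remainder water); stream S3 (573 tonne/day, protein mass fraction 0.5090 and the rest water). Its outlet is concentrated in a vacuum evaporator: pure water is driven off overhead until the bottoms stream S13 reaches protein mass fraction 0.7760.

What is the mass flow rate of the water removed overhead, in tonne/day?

1754 tonne/day

protein entering = 1850×0.123 + 573×0.509 = 519.21 tonne/day.
All protein reports to S13, so S13 = 519.21/0.776 = 669.08 tonne/day.
Total feed = 2423 tonne/day; overhead = 2423 − 669.08 = 1753.9 tonne/day.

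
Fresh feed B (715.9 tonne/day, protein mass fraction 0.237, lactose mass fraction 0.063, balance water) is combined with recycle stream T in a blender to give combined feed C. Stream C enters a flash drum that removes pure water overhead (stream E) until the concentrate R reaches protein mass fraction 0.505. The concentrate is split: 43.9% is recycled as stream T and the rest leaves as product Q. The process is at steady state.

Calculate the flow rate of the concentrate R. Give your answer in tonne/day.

Overall protein balance (none leaves overhead): protein in fresh feed = protein in product, i.e. 715.9×0.237 = (1−0.439)·R·0.505.
R = 169.67/(0.505×0.561) = 598.89 tonne/day.

598.9 tonne/day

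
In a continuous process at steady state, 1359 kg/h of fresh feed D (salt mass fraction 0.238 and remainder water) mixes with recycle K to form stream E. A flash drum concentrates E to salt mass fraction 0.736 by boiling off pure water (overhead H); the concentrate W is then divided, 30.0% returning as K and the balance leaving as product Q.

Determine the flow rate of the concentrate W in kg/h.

627.8 kg/h

Overall salt balance (none leaves overhead): salt in fresh feed = salt in product, i.e. 1359×0.238 = (1−0.300)·W·0.736.
W = 323.44/(0.736×0.700) = 627.8 kg/h.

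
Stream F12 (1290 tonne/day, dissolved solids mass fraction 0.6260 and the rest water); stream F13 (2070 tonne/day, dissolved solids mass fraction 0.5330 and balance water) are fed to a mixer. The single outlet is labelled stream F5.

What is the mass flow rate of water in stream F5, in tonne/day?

1449 tonne/day

water out = water in = 1290×0.374 + 2070×0.467 = 1449.2 tonne/day.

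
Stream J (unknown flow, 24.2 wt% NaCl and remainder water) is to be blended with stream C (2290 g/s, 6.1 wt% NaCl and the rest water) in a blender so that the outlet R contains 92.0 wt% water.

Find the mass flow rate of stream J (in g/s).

Let J be the unknown flow. Total out = 2290 + J.
water balance: 2150.3 + 0.758·J = 0.920·(2290 + J)
(0.758 − 0.920)·J = 0.920×2290 − 2150.3 = -43.51
J = -43.51 / -0.162 = 268.58 g/s

268.6 g/s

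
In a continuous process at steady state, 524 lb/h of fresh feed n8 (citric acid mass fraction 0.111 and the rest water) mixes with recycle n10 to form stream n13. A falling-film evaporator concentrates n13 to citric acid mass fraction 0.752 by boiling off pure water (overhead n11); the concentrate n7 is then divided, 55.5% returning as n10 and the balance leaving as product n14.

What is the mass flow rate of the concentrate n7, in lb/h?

Overall citric acid balance (none leaves overhead): citric acid in fresh feed = citric acid in product, i.e. 524×0.111 = (1−0.555)·n7·0.752.
n7 = 58.164/(0.752×0.445) = 173.81 lb/h.

173.8 lb/h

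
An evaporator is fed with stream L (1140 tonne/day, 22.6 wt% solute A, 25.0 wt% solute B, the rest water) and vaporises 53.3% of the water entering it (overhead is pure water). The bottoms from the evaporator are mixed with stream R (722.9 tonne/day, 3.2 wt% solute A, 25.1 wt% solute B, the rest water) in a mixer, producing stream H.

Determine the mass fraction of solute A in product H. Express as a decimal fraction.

Vapour removed = 0.533×0.524×1140 = 318.39 tonne/day; concentrate = 821.61 tonne/day.
solute A reaching the mixer = 257.64 (from concentrate) + 722.9×0.032 = 280.77 tonne/day.
Product flow = 821.61 + 722.9 = 1544.5 tonne/day; solute A fraction = 0.182.

0.182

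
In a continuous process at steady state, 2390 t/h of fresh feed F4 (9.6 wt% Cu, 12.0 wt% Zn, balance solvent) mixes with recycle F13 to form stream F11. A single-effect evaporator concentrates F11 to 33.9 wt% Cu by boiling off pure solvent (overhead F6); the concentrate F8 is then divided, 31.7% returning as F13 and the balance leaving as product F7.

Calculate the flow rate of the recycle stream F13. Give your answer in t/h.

314.1 t/h

Overall Cu balance (none leaves overhead): Cu in fresh feed = Cu in product, i.e. 2390×0.096 = (1−0.317)·F8·0.339.
F8 = 229.44/(0.339×0.683) = 990.94 t/h.
Recycle F13 = 0.317×990.94 = 314.13 t/h.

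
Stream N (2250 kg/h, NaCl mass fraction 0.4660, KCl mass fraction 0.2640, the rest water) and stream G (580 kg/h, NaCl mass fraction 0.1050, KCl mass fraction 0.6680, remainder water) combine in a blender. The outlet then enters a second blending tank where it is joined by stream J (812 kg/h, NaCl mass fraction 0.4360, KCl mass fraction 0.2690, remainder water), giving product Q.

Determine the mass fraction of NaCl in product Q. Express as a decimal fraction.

0.4018

Overall, product flow = 3642 kg/h.
NaCl in = 2250×0.466 + 580×0.105 + 812×0.436 = 1463.4 kg/h.
NaCl fraction in Q = 0.4018.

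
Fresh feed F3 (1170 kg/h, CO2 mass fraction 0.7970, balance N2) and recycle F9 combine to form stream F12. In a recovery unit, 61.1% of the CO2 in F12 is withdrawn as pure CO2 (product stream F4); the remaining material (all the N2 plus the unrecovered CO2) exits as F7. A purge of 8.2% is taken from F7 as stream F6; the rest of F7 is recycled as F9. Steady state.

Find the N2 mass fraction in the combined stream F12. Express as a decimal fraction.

N2 enters only via F3 and leaves only via the purge: 1170×0.203 = 0.082×(N2 in F7), and the recovery unit passes all N2, so N2 in F12 = N2 in F7 = 2896.5 kg/h.
CO2 in F12: m_A = 1170×0.797 + (1−0.082)·(1−0.611)·m_A, so m_A = 932.49/0.6429 = 1450.4 kg/h.
F12 = 1450.4 + 2896.5 = 4346.9 kg/h.
N2 fraction in F12 = 2896.5/4346.9 = 0.6663.

0.6663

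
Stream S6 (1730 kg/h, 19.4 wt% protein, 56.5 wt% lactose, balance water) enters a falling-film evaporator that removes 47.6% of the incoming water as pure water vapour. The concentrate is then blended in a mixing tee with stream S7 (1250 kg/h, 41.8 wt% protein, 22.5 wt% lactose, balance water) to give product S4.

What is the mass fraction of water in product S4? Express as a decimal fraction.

Vapour removed = 0.476×0.241×1730 = 198.46 kg/h; concentrate = 1531.5 kg/h.
water reaching the mixer = 218.47 (from concentrate) + 1250×0.357 = 664.72 kg/h.
Product flow = 1531.5 + 1250 = 2781.5 kg/h; water fraction = 0.239.

0.239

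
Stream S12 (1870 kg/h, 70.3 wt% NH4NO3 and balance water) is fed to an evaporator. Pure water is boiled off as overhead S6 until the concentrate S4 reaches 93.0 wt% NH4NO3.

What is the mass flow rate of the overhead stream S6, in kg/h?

NH4NO3 is conserved: 1870×0.703 = 1314.6 kg/h all reports to the concentrate.
Concentrate = 1314.6/(target fraction) = 1413.6 kg/h.
Overhead = 1870 − 1413.6 = 456.44 kg/h.

456.4 kg/h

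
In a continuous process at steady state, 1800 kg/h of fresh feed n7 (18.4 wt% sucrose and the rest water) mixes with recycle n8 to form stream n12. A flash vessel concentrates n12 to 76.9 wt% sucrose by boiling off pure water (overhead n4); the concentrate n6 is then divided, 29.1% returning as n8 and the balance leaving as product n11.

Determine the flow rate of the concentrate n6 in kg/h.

607.5 kg/h

Overall sucrose balance (none leaves overhead): sucrose in fresh feed = sucrose in product, i.e. 1800×0.184 = (1−0.291)·n6·0.769.
n6 = 331.2/(0.769×0.709) = 607.46 kg/h.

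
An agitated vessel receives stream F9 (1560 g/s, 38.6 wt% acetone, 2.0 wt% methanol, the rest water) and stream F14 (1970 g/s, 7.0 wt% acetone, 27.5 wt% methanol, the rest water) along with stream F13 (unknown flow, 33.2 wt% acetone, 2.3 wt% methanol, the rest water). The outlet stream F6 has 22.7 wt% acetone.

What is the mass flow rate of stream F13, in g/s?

Let F13 be the unknown flow. Total out = 3530 + F13.
acetone balance: 740.06 + 0.332·F13 = 0.227·(3530 + F13)
(0.332 − 0.227)·F13 = 0.227×3530 − 740.06 = 61.25
F13 = 61.25 / 0.105 = 583.33 g/s

583.3 g/s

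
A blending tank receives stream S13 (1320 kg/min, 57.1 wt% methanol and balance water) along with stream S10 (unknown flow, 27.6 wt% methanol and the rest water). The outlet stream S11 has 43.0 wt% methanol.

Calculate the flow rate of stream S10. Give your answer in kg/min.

1209 kg/min

Let S10 be the unknown flow. Total out = 1320 + S10.
methanol balance: 753.72 + 0.276·S10 = 0.430·(1320 + S10)
(0.276 − 0.430)·S10 = 0.430×1320 − 753.72 = -186.12
S10 = -186.12 / -0.154 = 1208.6 kg/min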